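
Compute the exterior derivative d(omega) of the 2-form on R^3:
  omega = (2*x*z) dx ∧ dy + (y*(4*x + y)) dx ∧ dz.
d(omega) = (-2*x - 2*y) dx ∧ dy ∧ dz

For a 2-form omega = sum_{i<j} g_{ij} dx_i ∧ dx_j, the exterior derivative is
  d(omega) = sum_{i<j} d(g_{ij}) ∧ dx_i ∧ dx_j = sum_{i<j, k} (∂g_{ij}/∂x_k) dx_k ∧ dx_i ∧ dx_j.
Expand each term, using dx_k ∧ dx_i ∧ dx_j = sgn(permutation) dx_{(a)} ∧ dx_{(b)} ∧ dx_{(c)} with (a < b < c) sorted:
  d(2*x*z) includes (∂/∂z)(2*x*z) dz = (2*x) dz, which multiplied by dx ∧ dy gives (2*x) dx ∧ dy ∧ dz
  d(y*(4*x + y)) includes (∂/∂y)(y*(4*x + y)) dy = (4*x + 2*y) dy, which multiplied by dx ∧ dz gives (-4*x - 2*y) dx ∧ dy ∧ dz
Collecting like 3-forms: d(omega) = (-2*x - 2*y) dx ∧ dy ∧ dz.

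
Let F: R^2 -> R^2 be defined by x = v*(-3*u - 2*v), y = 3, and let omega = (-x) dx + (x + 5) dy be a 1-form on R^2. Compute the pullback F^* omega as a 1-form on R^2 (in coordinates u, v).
F^* omega = (v^2*(-9*u - 6*v)) du + (v*(-9*u^2 - 18*u*v - 8*v^2)) dv

Using F^*(f dg) = (f ∘ F) d(g ∘ F), substitute each coordinate x_i by F_i(u, v) in f_i, and replace dx_i by d F_i = (∂F_i/∂u) du + (∂F_i/∂v) dv.
  For the x component: f_1(F) = v*(3*u + 2*v); d F_1 = (-3*v) du + (-3*u - 4*v) dv
  For the y component: f_2(F) = -3*u*v - 2*v^2 + 5; d F_2 = (0) du + (0) dv
Combining and collecting du, dv coefficients:
  coeff of du: v^2*(-9*u - 6*v)
  coeff of dv: v*(-9*u^2 - 18*u*v - 8*v^2)
F^* omega = (v^2*(-9*u - 6*v)) du + (v*(-9*u^2 - 18*u*v - 8*v^2)) dv.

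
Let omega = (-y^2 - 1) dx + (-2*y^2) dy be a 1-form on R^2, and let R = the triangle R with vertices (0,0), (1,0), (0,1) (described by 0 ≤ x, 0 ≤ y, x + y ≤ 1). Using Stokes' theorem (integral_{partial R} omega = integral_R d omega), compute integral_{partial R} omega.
integral_(partial R) omega = 1/3

Stokes: integral_partial_R omega = integral_R d omega with d omega = (∂Q/∂x - ∂P/∂y) dx ∧ dy.
  ∂Q/∂x = 0
  ∂P/∂y = -2*y
  integrand = ∂Q/∂x - ∂P/∂y = 2*y.
Integrating over R: integral_0^1 integral_0^{1-x} (2*y) dy dx = 1/3.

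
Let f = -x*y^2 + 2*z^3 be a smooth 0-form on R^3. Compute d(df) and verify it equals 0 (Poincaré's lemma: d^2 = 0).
d(df) = 0

Step 1: df = sum_i (∂f/∂x_i) dx_i = (-y^2) dx + (-2*x*y) dy + (6*z^2) dz.
Step 2: Apply d again. Using the 1-form formula, the coefficient of dx ∧ dy in d(df) is ∂^2 f/∂x ∂y - ∂^2 f/∂y ∂x = (-2*y) - (-2*y) = 0 (equality of mixed partials for smooth f).
Similarly for dx ∧ dz and dy ∧ dz — all coefficients vanish. So d(df) = 0.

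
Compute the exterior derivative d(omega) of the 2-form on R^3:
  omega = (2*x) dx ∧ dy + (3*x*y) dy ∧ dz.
d(omega) = (3*y) dx ∧ dy ∧ dz

For a 2-form omega = sum_{i<j} g_{ij} dx_i ∧ dx_j, the exterior derivative is
  d(omega) = sum_{i<j} d(g_{ij}) ∧ dx_i ∧ dx_j = sum_{i<j, k} (∂g_{ij}/∂x_k) dx_k ∧ dx_i ∧ dx_j.
Expand each term, using dx_k ∧ dx_i ∧ dx_j = sgn(permutation) dx_{(a)} ∧ dx_{(b)} ∧ dx_{(c)} with (a < b < c) sorted:
  d(3*x*y) includes (∂/∂x)(3*x*y) dx = (3*y) dx, which multiplied by dy ∧ dz gives (3*y) dx ∧ dy ∧ dz
Collecting like 3-forms: d(omega) = (3*y) dx ∧ dy ∧ dz.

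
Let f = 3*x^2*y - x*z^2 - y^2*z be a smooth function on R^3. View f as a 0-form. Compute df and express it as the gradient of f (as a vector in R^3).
df = (6*x*y - z^2) dx + (3*x^2 - 2*y*z) dy + (-2*x*z - y^2) dz; grad f = (6*x*y - z^2, 3*x^2 - 2*y*z, -2*x*z - y^2)

For a 0-form f, d f = (∂f/∂x) dx + (∂f/∂y) dy + (∂f/∂z) dz. The components of the vector representation are exactly the entries of grad f in Cartesian coordinates:
  ∂f/∂x = 6*x*y - z^2
  ∂f/∂y = 3*x^2 - 2*y*z
  ∂f/∂z = -2*x*z - y^2.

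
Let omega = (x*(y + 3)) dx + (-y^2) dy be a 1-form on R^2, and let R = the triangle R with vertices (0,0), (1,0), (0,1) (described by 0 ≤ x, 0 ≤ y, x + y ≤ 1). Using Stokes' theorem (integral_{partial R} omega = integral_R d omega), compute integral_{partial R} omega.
integral_(partial R) omega = -1/6

Stokes: integral_partial_R omega = integral_R d omega with d omega = (∂Q/∂x - ∂P/∂y) dx ∧ dy.
  ∂Q/∂x = 0
  ∂P/∂y = x
  integrand = ∂Q/∂x - ∂P/∂y = -x.
Integrating over R: integral_0^1 integral_0^{1-x} (-x) dy dx = -1/6.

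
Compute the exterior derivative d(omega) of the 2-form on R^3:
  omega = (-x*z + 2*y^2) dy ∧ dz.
d(omega) = (-z) dx ∧ dy ∧ dz

For a 2-form omega = sum_{i<j} g_{ij} dx_i ∧ dx_j, the exterior derivative is
  d(omega) = sum_{i<j} d(g_{ij}) ∧ dx_i ∧ dx_j = sum_{i<j, k} (∂g_{ij}/∂x_k) dx_k ∧ dx_i ∧ dx_j.
Expand each term, using dx_k ∧ dx_i ∧ dx_j = sgn(permutation) dx_{(a)} ∧ dx_{(b)} ∧ dx_{(c)} with (a < b < c) sorted:
  d(-x*z + 2*y^2) includes (∂/∂x)(-x*z + 2*y^2) dx = (-z) dx, which multiplied by dy ∧ dz gives (-z) dx ∧ dy ∧ dz
Collecting like 3-forms: d(omega) = (-z) dx ∧ dy ∧ dz.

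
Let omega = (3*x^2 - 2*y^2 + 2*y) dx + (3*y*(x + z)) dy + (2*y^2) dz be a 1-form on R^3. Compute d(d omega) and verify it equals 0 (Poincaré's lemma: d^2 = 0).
d(d omega) = 0

Step 1: d omega = sum_{i<j} (∂f_j/∂x_i - ∂f_i/∂x_j) dx_i ∧ dx_j:
  coeff of dx ∧ dy: 7*y - 2
  coeff of dx ∧ dz: 0
  coeff of dy ∧ dz: y
Step 2: Apply d again to each 2-form coefficient. The only possible 3-form in R^3 is dx ∧ dy ∧ dz, with coefficient
  ∂(coeff of dy∧dz)/∂x - ∂(coeff of dx∧dz)/∂y + ∂(coeff of dx∧dy)/∂z
  = ∂/∂x (y) - ∂/∂y (0) + ∂/∂z (7*y - 2).
Each of these terms simplifies to sums of mixed partials that cancel in pairs. The result is 0 (by equality of mixed partials for smooth functions — Schwarz / Clairaut).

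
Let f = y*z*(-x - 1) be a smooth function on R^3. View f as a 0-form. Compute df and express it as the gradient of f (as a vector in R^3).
df = (-y*z) dx + (z*(-x - 1)) dy + (y*(-x - 1)) dz; grad f = (-y*z, z*(-x - 1), y*(-x - 1))

For a 0-form f, d f = (∂f/∂x) dx + (∂f/∂y) dy + (∂f/∂z) dz. The components of the vector representation are exactly the entries of grad f in Cartesian coordinates:
  ∂f/∂x = -y*z
  ∂f/∂y = z*(-x - 1)
  ∂f/∂z = y*(-x - 1).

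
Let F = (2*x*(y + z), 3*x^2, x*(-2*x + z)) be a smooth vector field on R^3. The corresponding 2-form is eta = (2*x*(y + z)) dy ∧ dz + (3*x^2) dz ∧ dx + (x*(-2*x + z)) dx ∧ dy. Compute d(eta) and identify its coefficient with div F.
d(eta) = (x + 2*y + 2*z) dx ∧ dy ∧ dz; div F = x + 2*y + 2*z

For a 2-form in R^3 of the form above, applying d gives a 3-form with coefficient ∂P/∂x + ∂Q/∂y + ∂R/∂z:
  ∂P/∂x = 2*y + 2*z
  ∂Q/∂y = 0
  ∂R/∂z = x
Sum = x + 2*y + 2*z, which is exactly div F.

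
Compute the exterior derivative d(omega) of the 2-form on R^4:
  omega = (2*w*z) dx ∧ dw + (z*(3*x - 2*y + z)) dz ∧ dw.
d(omega) = (-2*w + 3*z) dx ∧ dz ∧ dw + (-2*z) dy ∧ dz ∧ dw

For a 2-form omega = sum_{i<j} g_{ij} dx_i ∧ dx_j, the exterior derivative is
  d(omega) = sum_{i<j} d(g_{ij}) ∧ dx_i ∧ dx_j = sum_{i<j, k} (∂g_{ij}/∂x_k) dx_k ∧ dx_i ∧ dx_j.
Expand each term, using dx_k ∧ dx_i ∧ dx_j = sgn(permutation) dx_{(a)} ∧ dx_{(b)} ∧ dx_{(c)} with (a < b < c) sorted:
  d(2*w*z) includes (∂/∂z)(2*w*z) dz = (2*w) dz, which multiplied by dx ∧ dw gives (-2*w) dx ∧ dz ∧ dw
  d(z*(3*x - 2*y + z)) includes (∂/∂x)(z*(3*x - 2*y + z)) dx = (3*z) dx, which multiplied by dz ∧ dw gives (3*z) dx ∧ dz ∧ dw
  d(z*(3*x - 2*y + z)) includes (∂/∂y)(z*(3*x - 2*y + z)) dy = (-2*z) dy, which multiplied by dz ∧ dw gives (-2*z) dy ∧ dz ∧ dw
Collecting like 3-forms: d(omega) = (-2*w + 3*z) dx ∧ dz ∧ dw + (-2*z) dy ∧ dz ∧ dw.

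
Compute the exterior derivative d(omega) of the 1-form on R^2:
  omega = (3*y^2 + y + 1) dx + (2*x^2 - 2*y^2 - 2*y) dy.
d(omega) = (4*x - 6*y - 1) dx ∧ dy

For a 1-form omega = sum_i f_i dx_i, the exterior derivative is
  d(omega) = sum_{i < j} (∂f_j/∂x_i - ∂f_i/∂x_j) dx_i ∧ dx_j.
  coefficient of dx ∧ dy: ∂f_2/∂x - ∂f_1/∂y = ∂(2*x^2 - 2*y^2 - 2*y)/∂x - ∂(3*y^2 + y + 1)/∂y = 4*x - 6*y - 1
Assembling: d(omega) = (4*x - 6*y - 1) dx ∧ dy.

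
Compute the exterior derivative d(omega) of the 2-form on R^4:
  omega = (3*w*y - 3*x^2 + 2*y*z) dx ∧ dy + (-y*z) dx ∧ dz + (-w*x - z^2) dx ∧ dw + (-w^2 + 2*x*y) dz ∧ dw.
d(omega) = (2*y + z) dx ∧ dy ∧ dz + (3*y) dx ∧ dy ∧ dw + (2*y + 2*z) dx ∧ dz ∧ dw + (2*x) dy ∧ dz ∧ dw

For a 2-form omega = sum_{i<j} g_{ij} dx_i ∧ dx_j, the exterior derivative is
  d(omega) = sum_{i<j} d(g_{ij}) ∧ dx_i ∧ dx_j = sum_{i<j, k} (∂g_{ij}/∂x_k) dx_k ∧ dx_i ∧ dx_j.
Expand each term, using dx_k ∧ dx_i ∧ dx_j = sgn(permutation) dx_{(a)} ∧ dx_{(b)} ∧ dx_{(c)} with (a < b < c) sorted:
  d(3*w*y - 3*x^2 + 2*y*z) includes (∂/∂z)(3*w*y - 3*x^2 + 2*y*z) dz = (2*y) dz, which multiplied by dx ∧ dy gives (2*y) dx ∧ dy ∧ dz
  d(3*w*y - 3*x^2 + 2*y*z) includes (∂/∂w)(3*w*y - 3*x^2 + 2*y*z) dw = (3*y) dw, which multiplied by dx ∧ dy gives (3*y) dx ∧ dy ∧ dw
  d(-y*z) includes (∂/∂y)(-y*z) dy = (-z) dy, which multiplied by dx ∧ dz gives (z) dx ∧ dy ∧ dz
  d(-w*x - z^2) includes (∂/∂z)(-w*x - z^2) dz = (-2*z) dz, which multiplied by dx ∧ dw gives (2*z) dx ∧ dz ∧ dw
  d(-w^2 + 2*x*y) includes (∂/∂x)(-w^2 + 2*x*y) dx = (2*y) dx, which multiplied by dz ∧ dw gives (2*y) dx ∧ dz ∧ dw
  d(-w^2 + 2*x*y) includes (∂/∂y)(-w^2 + 2*x*y) dy = (2*x) dy, which multiplied by dz ∧ dw gives (2*x) dy ∧ dz ∧ dw
Collecting like 3-forms: d(omega) = (2*y + z) dx ∧ dy ∧ dz + (3*y) dx ∧ dy ∧ dw + (2*y + 2*z) dx ∧ dz ∧ dw + (2*x) dy ∧ dz ∧ dw.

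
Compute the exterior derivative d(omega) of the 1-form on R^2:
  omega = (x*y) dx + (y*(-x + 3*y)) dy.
d(omega) = (-x - y) dx ∧ dy

For a 1-form omega = sum_i f_i dx_i, the exterior derivative is
  d(omega) = sum_{i < j} (∂f_j/∂x_i - ∂f_i/∂x_j) dx_i ∧ dx_j.
  coefficient of dx ∧ dy: ∂f_2/∂x - ∂f_1/∂y = ∂(y*(-x + 3*y))/∂x - ∂(x*y)/∂y = -x - y
Assembling: d(omega) = (-x - y) dx ∧ dy.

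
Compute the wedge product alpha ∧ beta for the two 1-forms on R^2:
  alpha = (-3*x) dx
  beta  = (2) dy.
alpha ∧ beta = (-6*x) dx ∧ dy

Distribute the wedge, using dx_i ∧ dx_j = -dx_j ∧ dx_i and dx_i ∧ dx_i = 0. For each pair (i, j) with i < j, the coefficient of dx_i ∧ dx_j in alpha ∧ beta is (alpha_i * beta_j - alpha_j * beta_i). Collecting: alpha ∧ beta = (-6*x) dx ∧ dy.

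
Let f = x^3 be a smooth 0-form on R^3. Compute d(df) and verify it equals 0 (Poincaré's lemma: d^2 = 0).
d(df) = 0

Step 1: df = sum_i (∂f/∂x_i) dx_i = (3*x^2) dx + (0) dy + (0) dz.
Step 2: Apply d again. Using the 1-form formula, the coefficient of dx ∧ dy in d(df) is ∂^2 f/∂x ∂y - ∂^2 f/∂y ∂x = (0) - (0) = 0 (equality of mixed partials for smooth f).
Similarly for dx ∧ dz and dy ∧ dz — all coefficients vanish. So d(df) = 0.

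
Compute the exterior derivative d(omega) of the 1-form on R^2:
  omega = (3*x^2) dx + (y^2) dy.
d(omega) = 0

For a 1-form omega = sum_i f_i dx_i, the exterior derivative is
  d(omega) = sum_{i < j} (∂f_j/∂x_i - ∂f_i/∂x_j) dx_i ∧ dx_j.

Assembling: d(omega) = 0.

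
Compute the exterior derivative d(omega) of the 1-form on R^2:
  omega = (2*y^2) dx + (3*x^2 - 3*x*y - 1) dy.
d(omega) = (6*x - 7*y) dx ∧ dy

For a 1-form omega = sum_i f_i dx_i, the exterior derivative is
  d(omega) = sum_{i < j} (∂f_j/∂x_i - ∂f_i/∂x_j) dx_i ∧ dx_j.
  coefficient of dx ∧ dy: ∂f_2/∂x - ∂f_1/∂y = ∂(3*x^2 - 3*x*y - 1)/∂x - ∂(2*y^2)/∂y = 6*x - 7*y
Assembling: d(omega) = (6*x - 7*y) dx ∧ dy.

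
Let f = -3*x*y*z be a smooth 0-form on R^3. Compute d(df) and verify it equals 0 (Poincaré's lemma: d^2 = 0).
d(df) = 0

Step 1: df = sum_i (∂f/∂x_i) dx_i = (-3*y*z) dx + (-3*x*z) dy + (-3*x*y) dz.
Step 2: Apply d again. Using the 1-form formula, the coefficient of dx ∧ dy in d(df) is ∂^2 f/∂x ∂y - ∂^2 f/∂y ∂x = (-3*z) - (-3*z) = 0 (equality of mixed partials for smooth f).
Similarly for dx ∧ dz and dy ∧ dz — all coefficients vanish. So d(df) = 0.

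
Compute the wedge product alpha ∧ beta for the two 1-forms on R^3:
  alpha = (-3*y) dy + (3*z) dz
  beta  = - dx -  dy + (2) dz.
alpha ∧ beta = (-3*y) dx ∧ dy + (-6*y + 3*z) dy ∧ dz + (3*z) dx ∧ dz

Distribute the wedge, using dx_i ∧ dx_j = -dx_j ∧ dx_i and dx_i ∧ dx_i = 0. For each pair (i, j) with i < j, the coefficient of dx_i ∧ dx_j in alpha ∧ beta is (alpha_i * beta_j - alpha_j * beta_i). Collecting: alpha ∧ beta = (-3*y) dx ∧ dy + (-6*y + 3*z) dy ∧ dz + (3*z) dx ∧ dz.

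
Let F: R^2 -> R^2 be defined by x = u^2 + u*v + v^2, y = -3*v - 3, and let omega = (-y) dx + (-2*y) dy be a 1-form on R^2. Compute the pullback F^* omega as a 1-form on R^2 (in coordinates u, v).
F^* omega = (6*u*v + 6*u + 3*v^2 + 3*v) du + (3*u*v + 3*u + 6*v^2 - 12*v - 18) dv

Using F^*(f dg) = (f ∘ F) d(g ∘ F), substitute each coordinate x_i by F_i(u, v) in f_i, and replace dx_i by d F_i = (∂F_i/∂u) du + (∂F_i/∂v) dv.
  For the x component: f_1(F) = 3*v + 3; d F_1 = (2*u + v) du + (u + 2*v) dv
  For the y component: f_2(F) = 6*v + 6; d F_2 = (0) du + (-3) dv
Combining and collecting du, dv coefficients:
  coeff of du: 6*u*v + 6*u + 3*v^2 + 3*v
  coeff of dv: 3*u*v + 3*u + 6*v^2 - 12*v - 18
F^* omega = (6*u*v + 6*u + 3*v^2 + 3*v) du + (3*u*v + 3*u + 6*v^2 - 12*v - 18) dv.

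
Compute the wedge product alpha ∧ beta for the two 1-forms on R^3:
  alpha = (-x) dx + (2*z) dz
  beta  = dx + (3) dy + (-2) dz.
alpha ∧ beta = (-3*x) dx ∧ dy + (2*x - 2*z) dx ∧ dz + (-6*z) dy ∧ dz

Distribute the wedge, using dx_i ∧ dx_j = -dx_j ∧ dx_i and dx_i ∧ dx_i = 0. For each pair (i, j) with i < j, the coefficient of dx_i ∧ dx_j in alpha ∧ beta is (alpha_i * beta_j - alpha_j * beta_i). Collecting: alpha ∧ beta = (-3*x) dx ∧ dy + (2*x - 2*z) dx ∧ dz + (-6*z) dy ∧ dz.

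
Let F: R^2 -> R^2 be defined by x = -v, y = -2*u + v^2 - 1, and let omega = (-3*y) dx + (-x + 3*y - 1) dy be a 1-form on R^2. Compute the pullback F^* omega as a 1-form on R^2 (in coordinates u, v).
F^* omega = (12*u - 6*v^2 - 2*v + 8) du + (-12*u*v - 6*u + 6*v^3 + 5*v^2 - 8*v - 3) dv

Using F^*(f dg) = (f ∘ F) d(g ∘ F), substitute each coordinate x_i by F_i(u, v) in f_i, and replace dx_i by d F_i = (∂F_i/∂u) du + (∂F_i/∂v) dv.
  For the x component: f_1(F) = 6*u - 3*v^2 + 3; d F_1 = (0) du + (-1) dv
  For the y component: f_2(F) = -6*u + 3*v^2 + v - 4; d F_2 = (-2) du + (2*v) dv
Combining and collecting du, dv coefficients:
  coeff of du: 12*u - 6*v^2 - 2*v + 8
  coeff of dv: -12*u*v - 6*u + 6*v^3 + 5*v^2 - 8*v - 3
F^* omega = (12*u - 6*v^2 - 2*v + 8) du + (-12*u*v - 6*u + 6*v^3 + 5*v^2 - 8*v - 3) dv.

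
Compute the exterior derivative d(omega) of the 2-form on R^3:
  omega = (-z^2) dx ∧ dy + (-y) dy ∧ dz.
d(omega) = (-2*z) dx ∧ dy ∧ dz

For a 2-form omega = sum_{i<j} g_{ij} dx_i ∧ dx_j, the exterior derivative is
  d(omega) = sum_{i<j} d(g_{ij}) ∧ dx_i ∧ dx_j = sum_{i<j, k} (∂g_{ij}/∂x_k) dx_k ∧ dx_i ∧ dx_j.
Expand each term, using dx_k ∧ dx_i ∧ dx_j = sgn(permutation) dx_{(a)} ∧ dx_{(b)} ∧ dx_{(c)} with (a < b < c) sorted:
  d(-z^2) includes (∂/∂z)(-z^2) dz = (-2*z) dz, which multiplied by dx ∧ dy gives (-2*z) dx ∧ dy ∧ dz
Collecting like 3-forms: d(omega) = (-2*z) dx ∧ dy ∧ dz.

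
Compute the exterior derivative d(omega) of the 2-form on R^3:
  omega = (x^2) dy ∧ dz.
d(omega) = (2*x) dx ∧ dy ∧ dz

For a 2-form omega = sum_{i<j} g_{ij} dx_i ∧ dx_j, the exterior derivative is
  d(omega) = sum_{i<j} d(g_{ij}) ∧ dx_i ∧ dx_j = sum_{i<j, k} (∂g_{ij}/∂x_k) dx_k ∧ dx_i ∧ dx_j.
Expand each term, using dx_k ∧ dx_i ∧ dx_j = sgn(permutation) dx_{(a)} ∧ dx_{(b)} ∧ dx_{(c)} with (a < b < c) sorted:
  d(x^2) includes (∂/∂x)(x^2) dx = (2*x) dx, which multiplied by dy ∧ dz gives (2*x) dx ∧ dy ∧ dz
Collecting like 3-forms: d(omega) = (2*x) dx ∧ dy ∧ dz.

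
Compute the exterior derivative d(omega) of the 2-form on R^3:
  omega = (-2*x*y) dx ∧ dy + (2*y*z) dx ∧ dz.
d(omega) = (-2*z) dx ∧ dy ∧ dz

For a 2-form omega = sum_{i<j} g_{ij} dx_i ∧ dx_j, the exterior derivative is
  d(omega) = sum_{i<j} d(g_{ij}) ∧ dx_i ∧ dx_j = sum_{i<j, k} (∂g_{ij}/∂x_k) dx_k ∧ dx_i ∧ dx_j.
Expand each term, using dx_k ∧ dx_i ∧ dx_j = sgn(permutation) dx_{(a)} ∧ dx_{(b)} ∧ dx_{(c)} with (a < b < c) sorted:
  d(2*y*z) includes (∂/∂y)(2*y*z) dy = (2*z) dy, which multiplied by dx ∧ dz gives (-2*z) dx ∧ dy ∧ dz
Collecting like 3-forms: d(omega) = (-2*z) dx ∧ dy ∧ dz.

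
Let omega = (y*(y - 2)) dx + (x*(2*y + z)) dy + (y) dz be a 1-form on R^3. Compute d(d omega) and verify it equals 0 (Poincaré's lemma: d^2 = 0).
d(d omega) = 0

Step 1: d omega = sum_{i<j} (∂f_j/∂x_i - ∂f_i/∂x_j) dx_i ∧ dx_j:
  coeff of dx ∧ dy: z + 2
  coeff of dx ∧ dz: 0
  coeff of dy ∧ dz: 1 - x
Step 2: Apply d again to each 2-form coefficient. The only possible 3-form in R^3 is dx ∧ dy ∧ dz, with coefficient
  ∂(coeff of dy∧dz)/∂x - ∂(coeff of dx∧dz)/∂y + ∂(coeff of dx∧dy)/∂z
  = ∂/∂x (1 - x) - ∂/∂y (0) + ∂/∂z (z + 2).
Each of these terms simplifies to sums of mixed partials that cancel in pairs. The result is 0 (by equality of mixed partials for smooth functions — Schwarz / Clairaut).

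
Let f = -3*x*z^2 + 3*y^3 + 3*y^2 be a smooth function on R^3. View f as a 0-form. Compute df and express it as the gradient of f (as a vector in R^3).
df = (-3*z^2) dx + (3*y*(3*y + 2)) dy + (-6*x*z) dz; grad f = (-3*z^2, 3*y*(3*y + 2), -6*x*z)

For a 0-form f, d f = (∂f/∂x) dx + (∂f/∂y) dy + (∂f/∂z) dz. The components of the vector representation are exactly the entries of grad f in Cartesian coordinates:
  ∂f/∂x = -3*z^2
  ∂f/∂y = 3*y*(3*y + 2)
  ∂f/∂z = -6*x*z.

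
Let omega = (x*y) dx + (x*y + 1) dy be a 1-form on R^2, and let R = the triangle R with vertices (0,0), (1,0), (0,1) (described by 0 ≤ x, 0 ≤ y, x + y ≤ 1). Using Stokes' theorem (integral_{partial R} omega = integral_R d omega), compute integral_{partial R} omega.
integral_(partial R) omega = 0

Stokes: integral_partial_R omega = integral_R d omega with d omega = (∂Q/∂x - ∂P/∂y) dx ∧ dy.
  ∂Q/∂x = y
  ∂P/∂y = x
  integrand = ∂Q/∂x - ∂P/∂y = -x + y.
Integrating over R: integral_0^1 integral_0^{1-x} (-x + y) dy dx = 0.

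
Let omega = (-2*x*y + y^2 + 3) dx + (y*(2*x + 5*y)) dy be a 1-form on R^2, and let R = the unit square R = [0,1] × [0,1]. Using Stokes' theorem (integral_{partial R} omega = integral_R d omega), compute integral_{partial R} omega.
integral_(partial R) omega = 1

Stokes: integral_partial_R omega = integral_R d omega with d omega = (∂Q/∂x - ∂P/∂y) dx ∧ dy.
  ∂Q/∂x = 2*y
  ∂P/∂y = -2*x + 2*y
  integrand = ∂Q/∂x - ∂P/∂y = 2*x.
Integrating over R: integral_0^1 integral_0^1 (2*x) dx dy = 1.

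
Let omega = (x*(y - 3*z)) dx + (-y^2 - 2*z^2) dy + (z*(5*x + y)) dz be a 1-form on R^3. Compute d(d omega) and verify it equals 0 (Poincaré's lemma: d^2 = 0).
d(d omega) = 0

Step 1: d omega = sum_{i<j} (∂f_j/∂x_i - ∂f_i/∂x_j) dx_i ∧ dx_j:
  coeff of dx ∧ dy: -x
  coeff of dx ∧ dz: 3*x + 5*z
  coeff of dy ∧ dz: 5*z
Step 2: Apply d again to each 2-form coefficient. The only possible 3-form in R^3 is dx ∧ dy ∧ dz, with coefficient
  ∂(coeff of dy∧dz)/∂x - ∂(coeff of dx∧dz)/∂y + ∂(coeff of dx∧dy)/∂z
  = ∂/∂x (5*z) - ∂/∂y (3*x + 5*z) + ∂/∂z (-x).
Each of these terms simplifies to sums of mixed partials that cancel in pairs. The result is 0 (by equality of mixed partials for smooth functions — Schwarz / Clairaut).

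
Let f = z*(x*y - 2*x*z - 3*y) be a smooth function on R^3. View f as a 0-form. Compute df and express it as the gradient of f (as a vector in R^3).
df = (z*(y - 2*z)) dx + (z*(x - 3)) dy + (x*y - 4*x*z - 3*y) dz; grad f = (z*(y - 2*z), z*(x - 3), x*y - 4*x*z - 3*y)

For a 0-form f, d f = (∂f/∂x) dx + (∂f/∂y) dy + (∂f/∂z) dz. The components of the vector representation are exactly the entries of grad f in Cartesian coordinates:
  ∂f/∂x = z*(y - 2*z)
  ∂f/∂y = z*(x - 3)
  ∂f/∂z = x*y - 4*x*z - 3*y.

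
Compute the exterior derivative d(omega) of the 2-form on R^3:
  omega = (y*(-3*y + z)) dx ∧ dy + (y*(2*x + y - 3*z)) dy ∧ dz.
d(omega) = (3*y) dx ∧ dy ∧ dz

For a 2-form omega = sum_{i<j} g_{ij} dx_i ∧ dx_j, the exterior derivative is
  d(omega) = sum_{i<j} d(g_{ij}) ∧ dx_i ∧ dx_j = sum_{i<j, k} (∂g_{ij}/∂x_k) dx_k ∧ dx_i ∧ dx_j.
Expand each term, using dx_k ∧ dx_i ∧ dx_j = sgn(permutation) dx_{(a)} ∧ dx_{(b)} ∧ dx_{(c)} with (a < b < c) sorted:
  d(y*(-3*y + z)) includes (∂/∂z)(y*(-3*y + z)) dz = (y) dz, which multiplied by dx ∧ dy gives (y) dx ∧ dy ∧ dz
  d(y*(2*x + y - 3*z)) includes (∂/∂x)(y*(2*x + y - 3*z)) dx = (2*y) dx, which multiplied by dy ∧ dz gives (2*y) dx ∧ dy ∧ dz
Collecting like 3-forms: d(omega) = (3*y) dx ∧ dy ∧ dz.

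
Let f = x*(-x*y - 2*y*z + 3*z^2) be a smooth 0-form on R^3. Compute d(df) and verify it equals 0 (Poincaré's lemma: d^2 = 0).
d(df) = 0

Step 1: df = sum_i (∂f/∂x_i) dx_i = (-2*x*y - 2*y*z + 3*z^2) dx + (x*(-x - 2*z)) dy + (2*x*(-y + 3*z)) dz.
Step 2: Apply d again. Using the 1-form formula, the coefficient of dx ∧ dy in d(df) is ∂^2 f/∂x ∂y - ∂^2 f/∂y ∂x = (-2*x - 2*z) - (-2*x - 2*z) = 0 (equality of mixed partials for smooth f).
Similarly for dx ∧ dz and dy ∧ dz — all coefficients vanish. So d(df) = 0.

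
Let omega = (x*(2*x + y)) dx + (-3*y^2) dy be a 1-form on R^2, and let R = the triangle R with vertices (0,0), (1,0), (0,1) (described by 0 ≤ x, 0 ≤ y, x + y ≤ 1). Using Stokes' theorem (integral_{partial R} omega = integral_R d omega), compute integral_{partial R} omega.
integral_(partial R) omega = -1/6

Stokes: integral_partial_R omega = integral_R d omega with d omega = (∂Q/∂x - ∂P/∂y) dx ∧ dy.
  ∂Q/∂x = 0
  ∂P/∂y = x
  integrand = ∂Q/∂x - ∂P/∂y = -x.
Integrating over R: integral_0^1 integral_0^{1-x} (-x) dy dx = -1/6.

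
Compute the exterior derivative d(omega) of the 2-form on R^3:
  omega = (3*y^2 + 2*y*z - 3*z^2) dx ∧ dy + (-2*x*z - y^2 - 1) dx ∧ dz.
d(omega) = (4*y - 6*z) dx ∧ dy ∧ dz

For a 2-form omega = sum_{i<j} g_{ij} dx_i ∧ dx_j, the exterior derivative is
  d(omega) = sum_{i<j} d(g_{ij}) ∧ dx_i ∧ dx_j = sum_{i<j, k} (∂g_{ij}/∂x_k) dx_k ∧ dx_i ∧ dx_j.
Expand each term, using dx_k ∧ dx_i ∧ dx_j = sgn(permutation) dx_{(a)} ∧ dx_{(b)} ∧ dx_{(c)} with (a < b < c) sorted:
  d(3*y^2 + 2*y*z - 3*z^2) includes (∂/∂z)(3*y^2 + 2*y*z - 3*z^2) dz = (2*y - 6*z) dz, which multiplied by dx ∧ dy gives (2*y - 6*z) dx ∧ dy ∧ dz
  d(-2*x*z - y^2 - 1) includes (∂/∂y)(-2*x*z - y^2 - 1) dy = (-2*y) dy, which multiplied by dx ∧ dz gives (2*y) dx ∧ dy ∧ dz
Collecting like 3-forms: d(omega) = (4*y - 6*z) dx ∧ dy ∧ dz.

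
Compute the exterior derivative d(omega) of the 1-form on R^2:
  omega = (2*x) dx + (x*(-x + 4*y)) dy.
d(omega) = (-2*x + 4*y) dx ∧ dy

For a 1-form omega = sum_i f_i dx_i, the exterior derivative is
  d(omega) = sum_{i < j} (∂f_j/∂x_i - ∂f_i/∂x_j) dx_i ∧ dx_j.
  coefficient of dx ∧ dy: ∂f_2/∂x - ∂f_1/∂y = ∂(x*(-x + 4*y))/∂x - ∂(2*x)/∂y = -2*x + 4*y
Assembling: d(omega) = (-2*x + 4*y) dx ∧ dy.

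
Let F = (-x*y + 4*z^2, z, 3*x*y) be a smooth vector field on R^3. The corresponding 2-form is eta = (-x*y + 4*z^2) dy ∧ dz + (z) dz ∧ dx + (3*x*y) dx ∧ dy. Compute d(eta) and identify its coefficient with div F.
d(eta) = (-y) dx ∧ dy ∧ dz; div F = -y

For a 2-form in R^3 of the form above, applying d gives a 3-form with coefficient ∂P/∂x + ∂Q/∂y + ∂R/∂z:
  ∂P/∂x = -y
  ∂Q/∂y = 0
  ∂R/∂z = 0
Sum = -y, which is exactly div F.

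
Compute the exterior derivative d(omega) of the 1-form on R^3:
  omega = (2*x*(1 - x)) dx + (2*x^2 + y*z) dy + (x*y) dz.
d(omega) = (4*x) dx ∧ dy + (y) dx ∧ dz + (x - y) dy ∧ dz

For a 1-form omega = sum_i f_i dx_i, the exterior derivative is
  d(omega) = sum_{i < j} (∂f_j/∂x_i - ∂f_i/∂x_j) dx_i ∧ dx_j.
  coefficient of dx ∧ dy: ∂f_2/∂x - ∂f_1/∂y = ∂(2*x^2 + y*z)/∂x - ∂(2*x*(1 - x))/∂y = 4*x
  coefficient of dx ∧ dz: ∂f_3/∂x - ∂f_1/∂z = ∂(x*y)/∂x - ∂(2*x*(1 - x))/∂z = y
  coefficient of dy ∧ dz: ∂f_3/∂y - ∂f_2/∂z = ∂(x*y)/∂y - ∂(2*x^2 + y*z)/∂z = x - y
Assembling: d(omega) = (4*x) dx ∧ dy + (y) dx ∧ dz + (x - y) dy ∧ dz.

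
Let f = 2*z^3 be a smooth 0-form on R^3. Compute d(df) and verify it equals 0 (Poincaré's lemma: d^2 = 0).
d(df) = 0

Step 1: df = sum_i (∂f/∂x_i) dx_i = (0) dx + (0) dy + (6*z^2) dz.
Step 2: Apply d again. Using the 1-form formula, the coefficient of dx ∧ dy in d(df) is ∂^2 f/∂x ∂y - ∂^2 f/∂y ∂x = (0) - (0) = 0 (equality of mixed partials for smooth f).
Similarly for dx ∧ dz and dy ∧ dz — all coefficients vanish. So d(df) = 0.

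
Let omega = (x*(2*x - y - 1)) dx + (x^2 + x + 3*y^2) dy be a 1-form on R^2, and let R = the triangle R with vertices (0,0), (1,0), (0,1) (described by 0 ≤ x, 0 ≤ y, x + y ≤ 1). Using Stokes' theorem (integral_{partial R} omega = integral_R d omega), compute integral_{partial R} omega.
integral_(partial R) omega = 1

Stokes: integral_partial_R omega = integral_R d omega with d omega = (∂Q/∂x - ∂P/∂y) dx ∧ dy.
  ∂Q/∂x = 2*x + 1
  ∂P/∂y = -x
  integrand = ∂Q/∂x - ∂P/∂y = 3*x + 1.
Integrating over R: integral_0^1 integral_0^{1-x} (3*x + 1) dy dx = 1.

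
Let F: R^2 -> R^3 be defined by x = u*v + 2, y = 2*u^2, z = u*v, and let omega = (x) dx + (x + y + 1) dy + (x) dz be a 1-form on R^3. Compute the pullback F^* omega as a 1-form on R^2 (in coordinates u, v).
F^* omega = (8*u^3 + 4*u^2*v + 2*u*v^2 + 12*u + 4*v) du + (2*u*(u*v + 2)) dv

Using F^*(f dg) = (f ∘ F) d(g ∘ F), substitute each coordinate x_i by F_i(u, v) in f_i, and replace dx_i by d F_i = (∂F_i/∂u) du + (∂F_i/∂v) dv.
  For the x component: f_1(F) = u*v + 2; d F_1 = (v) du + (u) dv
  For the y component: f_2(F) = 2*u^2 + u*v + 3; d F_2 = (4*u) du + (0) dv
  For the z component: f_3(F) = u*v + 2; d F_3 = (v) du + (u) dv
Combining and collecting du, dv coefficients:
  coeff of du: 8*u^3 + 4*u^2*v + 2*u*v^2 + 12*u + 4*v
  coeff of dv: 2*u*(u*v + 2)
F^* omega = (8*u^3 + 4*u^2*v + 2*u*v^2 + 12*u + 4*v) du + (2*u*(u*v + 2)) dv.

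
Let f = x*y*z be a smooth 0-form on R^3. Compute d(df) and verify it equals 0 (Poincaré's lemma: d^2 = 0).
d(df) = 0

Step 1: df = sum_i (∂f/∂x_i) dx_i = (y*z) dx + (x*z) dy + (x*y) dz.
Step 2: Apply d again. Using the 1-form formula, the coefficient of dx ∧ dy in d(df) is ∂^2 f/∂x ∂y - ∂^2 f/∂y ∂x = (z) - (z) = 0 (equality of mixed partials for smooth f).
Similarly for dx ∧ dz and dy ∧ dz — all coefficients vanish. So d(df) = 0.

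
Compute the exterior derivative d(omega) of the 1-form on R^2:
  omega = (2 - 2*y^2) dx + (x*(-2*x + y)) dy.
d(omega) = (-4*x + 5*y) dx ∧ dy

For a 1-form omega = sum_i f_i dx_i, the exterior derivative is
  d(omega) = sum_{i < j} (∂f_j/∂x_i - ∂f_i/∂x_j) dx_i ∧ dx_j.
  coefficient of dx ∧ dy: ∂f_2/∂x - ∂f_1/∂y = ∂(x*(-2*x + y))/∂x - ∂(2 - 2*y^2)/∂y = -4*x + 5*y
Assembling: d(omega) = (-4*x + 5*y) dx ∧ dy.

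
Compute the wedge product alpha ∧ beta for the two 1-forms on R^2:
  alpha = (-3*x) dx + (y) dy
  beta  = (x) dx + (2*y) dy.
alpha ∧ beta = (-7*x*y) dx ∧ dy

Distribute the wedge, using dx_i ∧ dx_j = -dx_j ∧ dx_i and dx_i ∧ dx_i = 0. For each pair (i, j) with i < j, the coefficient of dx_i ∧ dx_j in alpha ∧ beta is (alpha_i * beta_j - alpha_j * beta_i). Collecting: alpha ∧ beta = (-7*x*y) dx ∧ dy.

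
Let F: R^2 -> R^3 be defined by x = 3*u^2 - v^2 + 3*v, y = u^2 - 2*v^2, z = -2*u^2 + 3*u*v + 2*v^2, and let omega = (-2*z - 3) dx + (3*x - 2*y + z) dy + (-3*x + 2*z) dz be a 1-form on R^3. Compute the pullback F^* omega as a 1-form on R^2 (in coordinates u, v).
F^* omega = (86*u^3 - 93*u^2*v - 28*u*v^2 + 54*u*v - 18*u + 21*v^3 - 27*v^2) du + (-39*u^3 - 62*u^2*v + 12*u^2 + 45*u*v^2 - 45*u*v + 24*v^3 - 84*v^2 + 6*v - 9) dv

Using F^*(f dg) = (f ∘ F) d(g ∘ F), substitute each coordinate x_i by F_i(u, v) in f_i, and replace dx_i by d F_i = (∂F_i/∂u) du + (∂F_i/∂v) dv.
  For the x component: f_1(F) = 4*u^2 - 6*u*v - 4*v^2 - 3; d F_1 = (6*u) du + (3 - 2*v) dv
  For the y component: f_2(F) = 5*u^2 + 3*u*v + 3*v^2 + 9*v; d F_2 = (2*u) du + (-4*v) dv
  For the z component: f_3(F) = -13*u^2 + 6*u*v + 7*v^2 - 9*v; d F_3 = (-4*u + 3*v) du + (3*u + 4*v) dv
Combining and collecting du, dv coefficients:
  coeff of du: 86*u^3 - 93*u^2*v - 28*u*v^2 + 54*u*v - 18*u + 21*v^3 - 27*v^2
  coeff of dv: -39*u^3 - 62*u^2*v + 12*u^2 + 45*u*v^2 - 45*u*v + 24*v^3 - 84*v^2 + 6*v - 9
F^* omega = (86*u^3 - 93*u^2*v - 28*u*v^2 + 54*u*v - 18*u + 21*v^3 - 27*v^2) du + (-39*u^3 - 62*u^2*v + 12*u^2 + 45*u*v^2 - 45*u*v + 24*v^3 - 84*v^2 + 6*v - 9) dv.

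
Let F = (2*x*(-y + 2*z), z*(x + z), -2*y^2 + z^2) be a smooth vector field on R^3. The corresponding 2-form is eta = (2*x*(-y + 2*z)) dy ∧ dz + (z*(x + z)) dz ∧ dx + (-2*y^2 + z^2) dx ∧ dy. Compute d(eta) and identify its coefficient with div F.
d(eta) = (-2*y + 6*z) dx ∧ dy ∧ dz; div F = -2*y + 6*z

For a 2-form in R^3 of the form above, applying d gives a 3-form with coefficient ∂P/∂x + ∂Q/∂y + ∂R/∂z:
  ∂P/∂x = -2*y + 4*z
  ∂Q/∂y = 0
  ∂R/∂z = 2*z
Sum = -2*y + 6*z, which is exactly div F.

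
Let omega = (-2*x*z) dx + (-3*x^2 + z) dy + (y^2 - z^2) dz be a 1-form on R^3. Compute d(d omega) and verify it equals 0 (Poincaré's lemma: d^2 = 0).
d(d omega) = 0

Step 1: d omega = sum_{i<j} (∂f_j/∂x_i - ∂f_i/∂x_j) dx_i ∧ dx_j:
  coeff of dx ∧ dy: -6*x
  coeff of dx ∧ dz: 2*x
  coeff of dy ∧ dz: 2*y - 1
Step 2: Apply d again to each 2-form coefficient. The only possible 3-form in R^3 is dx ∧ dy ∧ dz, with coefficient
  ∂(coeff of dy∧dz)/∂x - ∂(coeff of dx∧dz)/∂y + ∂(coeff of dx∧dy)/∂z
  = ∂/∂x (2*y - 1) - ∂/∂y (2*x) + ∂/∂z (-6*x).
Each of these terms simplifies to sums of mixed partials that cancel in pairs. The result is 0 (by equality of mixed partials for smooth functions — Schwarz / Clairaut).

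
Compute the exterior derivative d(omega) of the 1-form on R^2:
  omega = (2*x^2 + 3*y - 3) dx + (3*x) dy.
d(omega) = 0

For a 1-form omega = sum_i f_i dx_i, the exterior derivative is
  d(omega) = sum_{i < j} (∂f_j/∂x_i - ∂f_i/∂x_j) dx_i ∧ dx_j.

Assembling: d(omega) = 0.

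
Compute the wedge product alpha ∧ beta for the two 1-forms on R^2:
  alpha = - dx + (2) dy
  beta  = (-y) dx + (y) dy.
alpha ∧ beta = (y) dx ∧ dy

Distribute the wedge, using dx_i ∧ dx_j = -dx_j ∧ dx_i and dx_i ∧ dx_i = 0. For each pair (i, j) with i < j, the coefficient of dx_i ∧ dx_j in alpha ∧ beta is (alpha_i * beta_j - alpha_j * beta_i). Collecting: alpha ∧ beta = (y) dx ∧ dy.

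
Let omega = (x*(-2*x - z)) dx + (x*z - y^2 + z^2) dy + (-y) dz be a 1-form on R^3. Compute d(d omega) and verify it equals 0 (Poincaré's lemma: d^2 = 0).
d(d omega) = 0

Step 1: d omega = sum_{i<j} (∂f_j/∂x_i - ∂f_i/∂x_j) dx_i ∧ dx_j:
  coeff of dx ∧ dy: z
  coeff of dx ∧ dz: x
  coeff of dy ∧ dz: -x - 2*z - 1
Step 2: Apply d again to each 2-form coefficient. The only possible 3-form in R^3 is dx ∧ dy ∧ dz, with coefficient
  ∂(coeff of dy∧dz)/∂x - ∂(coeff of dx∧dz)/∂y + ∂(coeff of dx∧dy)/∂z
  = ∂/∂x (-x - 2*z - 1) - ∂/∂y (x) + ∂/∂z (z).
Each of these terms simplifies to sums of mixed partials that cancel in pairs. The result is 0 (by equality of mixed partials for smooth functions — Schwarz / Clairaut).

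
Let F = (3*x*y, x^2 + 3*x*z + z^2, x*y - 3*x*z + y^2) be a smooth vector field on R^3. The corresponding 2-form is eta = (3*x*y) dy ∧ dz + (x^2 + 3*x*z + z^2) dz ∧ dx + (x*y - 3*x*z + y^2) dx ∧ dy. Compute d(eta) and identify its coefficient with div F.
d(eta) = (-3*x + 3*y) dx ∧ dy ∧ dz; div F = -3*x + 3*y

For a 2-form in R^3 of the form above, applying d gives a 3-form with coefficient ∂P/∂x + ∂Q/∂y + ∂R/∂z:
  ∂P/∂x = 3*y
  ∂Q/∂y = 0
  ∂R/∂z = -3*x
Sum = -3*x + 3*y, which is exactly div F.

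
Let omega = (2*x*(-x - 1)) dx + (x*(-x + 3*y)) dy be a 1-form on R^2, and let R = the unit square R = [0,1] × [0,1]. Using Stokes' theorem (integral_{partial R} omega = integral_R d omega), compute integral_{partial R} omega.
integral_(partial R) omega = 1/2

Stokes: integral_partial_R omega = integral_R d omega with d omega = (∂Q/∂x - ∂P/∂y) dx ∧ dy.
  ∂Q/∂x = -2*x + 3*y
  ∂P/∂y = 0
  integrand = ∂Q/∂x - ∂P/∂y = -2*x + 3*y.
Integrating over R: integral_0^1 integral_0^1 (-2*x + 3*y) dx dy = 1/2.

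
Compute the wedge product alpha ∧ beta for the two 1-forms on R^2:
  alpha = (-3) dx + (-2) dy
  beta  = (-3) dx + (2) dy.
alpha ∧ beta = (-12) dx ∧ dy

Distribute the wedge, using dx_i ∧ dx_j = -dx_j ∧ dx_i and dx_i ∧ dx_i = 0. For each pair (i, j) with i < j, the coefficient of dx_i ∧ dx_j in alpha ∧ beta is (alpha_i * beta_j - alpha_j * beta_i). Collecting: alpha ∧ beta = (-12) dx ∧ dy.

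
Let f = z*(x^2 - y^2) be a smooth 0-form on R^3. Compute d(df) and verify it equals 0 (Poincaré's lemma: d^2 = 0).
d(df) = 0

Step 1: df = sum_i (∂f/∂x_i) dx_i = (2*x*z) dx + (-2*y*z) dy + (x^2 - y^2) dz.
Step 2: Apply d again. Using the 1-form formula, the coefficient of dx ∧ dy in d(df) is ∂^2 f/∂x ∂y - ∂^2 f/∂y ∂x = (0) - (0) = 0 (equality of mixed partials for smooth f).
Similarly for dx ∧ dz and dy ∧ dz — all coefficients vanish. So d(df) = 0.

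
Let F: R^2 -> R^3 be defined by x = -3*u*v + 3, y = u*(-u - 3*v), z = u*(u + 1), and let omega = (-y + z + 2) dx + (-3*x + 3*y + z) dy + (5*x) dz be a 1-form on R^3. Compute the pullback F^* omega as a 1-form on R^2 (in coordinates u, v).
F^* omega = (4*u^3 - 30*u^2*v - 2*u^2 - 9*u*v^2 - 21*u*v + 48*u + 21*v + 15) du + (3*u*(-3*u*v - 2*u + 7)) dv

Using F^*(f dg) = (f ∘ F) d(g ∘ F), substitute each coordinate x_i by F_i(u, v) in f_i, and replace dx_i by d F_i = (∂F_i/∂u) du + (∂F_i/∂v) dv.
  For the x component: f_1(F) = 2*u^2 + 3*u*v + u + 2; d F_1 = (-3*v) du + (-3*u) dv
  For the y component: f_2(F) = -2*u^2 + u - 9; d F_2 = (-2*u - 3*v) du + (-3*u) dv
  For the z component: f_3(F) = -15*u*v + 15; d F_3 = (2*u + 1) du + (0) dv
Combining and collecting du, dv coefficients:
  coeff of du: 4*u^3 - 30*u^2*v - 2*u^2 - 9*u*v^2 - 21*u*v + 48*u + 21*v + 15
  coeff of dv: 3*u*(-3*u*v - 2*u + 7)
F^* omega = (4*u^3 - 30*u^2*v - 2*u^2 - 9*u*v^2 - 21*u*v + 48*u + 21*v + 15) du + (3*u*(-3*u*v - 2*u + 7)) dv.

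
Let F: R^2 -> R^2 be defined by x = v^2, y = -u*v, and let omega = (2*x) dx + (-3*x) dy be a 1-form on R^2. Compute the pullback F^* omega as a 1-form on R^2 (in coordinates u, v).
F^* omega = (3*v^3) du + (v^2*(3*u + 4*v)) dv

Using F^*(f dg) = (f ∘ F) d(g ∘ F), substitute each coordinate x_i by F_i(u, v) in f_i, and replace dx_i by d F_i = (∂F_i/∂u) du + (∂F_i/∂v) dv.
  For the x component: f_1(F) = 2*v^2; d F_1 = (0) du + (2*v) dv
  For the y component: f_2(F) = -3*v^2; d F_2 = (-v) du + (-u) dv
Combining and collecting du, dv coefficients:
  coeff of du: 3*v^3
  coeff of dv: v^2*(3*u + 4*v)
F^* omega = (3*v^3) du + (v^2*(3*u + 4*v)) dv.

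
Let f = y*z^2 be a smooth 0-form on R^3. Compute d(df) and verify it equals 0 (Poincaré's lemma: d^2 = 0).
d(df) = 0

Step 1: df = sum_i (∂f/∂x_i) dx_i = (0) dx + (z^2) dy + (2*y*z) dz.
Step 2: Apply d again. Using the 1-form formula, the coefficient of dx ∧ dy in d(df) is ∂^2 f/∂x ∂y - ∂^2 f/∂y ∂x = (0) - (0) = 0 (equality of mixed partials for smooth f).
Similarly for dx ∧ dz and dy ∧ dz — all coefficients vanish. So d(df) = 0.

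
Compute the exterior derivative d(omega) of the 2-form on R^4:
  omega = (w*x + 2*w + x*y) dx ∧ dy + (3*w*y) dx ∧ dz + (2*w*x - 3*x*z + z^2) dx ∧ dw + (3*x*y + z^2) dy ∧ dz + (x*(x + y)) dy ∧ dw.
d(omega) = (3*x + y + 2) dx ∧ dy ∧ dw + (-3*w + 3*y) dx ∧ dy ∧ dz + (3*x + 3*y - 2*z) dx ∧ dz ∧ dw

For a 2-form omega = sum_{i<j} g_{ij} dx_i ∧ dx_j, the exterior derivative is
  d(omega) = sum_{i<j} d(g_{ij}) ∧ dx_i ∧ dx_j = sum_{i<j, k} (∂g_{ij}/∂x_k) dx_k ∧ dx_i ∧ dx_j.
Expand each term, using dx_k ∧ dx_i ∧ dx_j = sgn(permutation) dx_{(a)} ∧ dx_{(b)} ∧ dx_{(c)} with (a < b < c) sorted:
  d(w*x + 2*w + x*y) includes (∂/∂w)(w*x + 2*w + x*y) dw = (x + 2) dw, which multiplied by dx ∧ dy gives (x + 2) dx ∧ dy ∧ dw
  d(3*w*y) includes (∂/∂y)(3*w*y) dy = (3*w) dy, which multiplied by dx ∧ dz gives (-3*w) dx ∧ dy ∧ dz
  d(3*w*y) includes (∂/∂w)(3*w*y) dw = (3*y) dw, which multiplied by dx ∧ dz gives (3*y) dx ∧ dz ∧ dw
  d(2*w*x - 3*x*z + z^2) includes (∂/∂z)(2*w*x - 3*x*z + z^2) dz = (-3*x + 2*z) dz, which multiplied by dx ∧ dw gives (3*x - 2*z) dx ∧ dz ∧ dw
  d(3*x*y + z^2) includes (∂/∂x)(3*x*y + z^2) dx = (3*y) dx, which multiplied by dy ∧ dz gives (3*y) dx ∧ dy ∧ dz
  d(x*(x + y)) includes (∂/∂x)(x*(x + y)) dx = (2*x + y) dx, which multiplied by dy ∧ dw gives (2*x + y) dx ∧ dy ∧ dw
Collecting like 3-forms: d(omega) = (3*x + y + 2) dx ∧ dy ∧ dw + (-3*w + 3*y) dx ∧ dy ∧ dz + (3*x + 3*y - 2*z) dx ∧ dz ∧ dw.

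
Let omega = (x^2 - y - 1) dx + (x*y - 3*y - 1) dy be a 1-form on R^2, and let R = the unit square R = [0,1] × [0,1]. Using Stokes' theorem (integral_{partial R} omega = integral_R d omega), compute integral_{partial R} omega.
integral_(partial R) omega = 3/2

Stokes: integral_partial_R omega = integral_R d omega with d omega = (∂Q/∂x - ∂P/∂y) dx ∧ dy.
  ∂Q/∂x = y
  ∂P/∂y = -1
  integrand = ∂Q/∂x - ∂P/∂y = y + 1.
Integrating over R: integral_0^1 integral_0^1 (y + 1) dx dy = 3/2.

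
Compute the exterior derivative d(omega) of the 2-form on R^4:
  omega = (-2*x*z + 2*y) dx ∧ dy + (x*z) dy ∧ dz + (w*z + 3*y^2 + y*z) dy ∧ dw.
d(omega) = (-2*x + z) dx ∧ dy ∧ dz + (-w - y) dy ∧ dz ∧ dw

For a 2-form omega = sum_{i<j} g_{ij} dx_i ∧ dx_j, the exterior derivative is
  d(omega) = sum_{i<j} d(g_{ij}) ∧ dx_i ∧ dx_j = sum_{i<j, k} (∂g_{ij}/∂x_k) dx_k ∧ dx_i ∧ dx_j.
Expand each term, using dx_k ∧ dx_i ∧ dx_j = sgn(permutation) dx_{(a)} ∧ dx_{(b)} ∧ dx_{(c)} with (a < b < c) sorted:
  d(-2*x*z + 2*y) includes (∂/∂z)(-2*x*z + 2*y) dz = (-2*x) dz, which multiplied by dx ∧ dy gives (-2*x) dx ∧ dy ∧ dz
  d(x*z) includes (∂/∂x)(x*z) dx = (z) dx, which multiplied by dy ∧ dz gives (z) dx ∧ dy ∧ dz
  d(w*z + 3*y^2 + y*z) includes (∂/∂z)(w*z + 3*y^2 + y*z) dz = (w + y) dz, which multiplied by dy ∧ dw gives (-w - y) dy ∧ dz ∧ dw
Collecting like 3-forms: d(omega) = (-2*x + z) dx ∧ dy ∧ dz + (-w - y) dy ∧ dz ∧ dw.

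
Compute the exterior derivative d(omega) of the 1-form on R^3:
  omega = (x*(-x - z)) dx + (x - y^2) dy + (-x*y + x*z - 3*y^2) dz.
d(omega) = (1) dx ∧ dy + (x - y + z) dx ∧ dz + (-x - 6*y) dy ∧ dz

For a 1-form omega = sum_i f_i dx_i, the exterior derivative is
  d(omega) = sum_{i < j} (∂f_j/∂x_i - ∂f_i/∂x_j) dx_i ∧ dx_j.
  coefficient of dx ∧ dy: ∂f_2/∂x - ∂f_1/∂y = ∂(x - y^2)/∂x - ∂(x*(-x - z))/∂y = 1
  coefficient of dx ∧ dz: ∂f_3/∂x - ∂f_1/∂z = ∂(-x*y + x*z - 3*y^2)/∂x - ∂(x*(-x - z))/∂z = x - y + z
  coefficient of dy ∧ dz: ∂f_3/∂y - ∂f_2/∂z = ∂(-x*y + x*z - 3*y^2)/∂y - ∂(x - y^2)/∂z = -x - 6*y
Assembling: d(omega) = (1) dx ∧ dy + (x - y + z) dx ∧ dz + (-x - 6*y) dy ∧ dz.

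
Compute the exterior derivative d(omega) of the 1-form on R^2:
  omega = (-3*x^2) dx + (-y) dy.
d(omega) = 0

For a 1-form omega = sum_i f_i dx_i, the exterior derivative is
  d(omega) = sum_{i < j} (∂f_j/∂x_i - ∂f_i/∂x_j) dx_i ∧ dx_j.

Assembling: d(omega) = 0.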